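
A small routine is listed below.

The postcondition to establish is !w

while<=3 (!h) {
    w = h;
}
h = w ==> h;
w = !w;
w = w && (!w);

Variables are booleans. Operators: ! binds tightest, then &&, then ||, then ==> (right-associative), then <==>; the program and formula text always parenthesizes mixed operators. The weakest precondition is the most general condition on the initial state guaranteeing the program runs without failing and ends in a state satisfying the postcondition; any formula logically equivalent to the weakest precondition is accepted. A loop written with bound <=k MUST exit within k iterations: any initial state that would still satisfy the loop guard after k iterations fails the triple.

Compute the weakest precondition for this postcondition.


Working backward. After the program, !w must hold.
Before w := w && (!w): true
Before w := !w: true
Before h := w ==> h: true
Before the loop (bound <=3), unroll the exhaustion recursion (WP_0 = exit-now case; WP_j = one more guarded iteration, up to j = 3):
  WP_0: h
  WP_1: (!h) ==> h
  WP_2: (!h) ==> ((!h) ==> h)
  WP_3: (!h) ==> ((!h) ==> ((!h) ==> h))
So before the loop: (!h) ==> ((!h) ==> ((!h) ==> h))
Answer: WP = (!h) ==> ((!h) ==> ((!h) ==> h))


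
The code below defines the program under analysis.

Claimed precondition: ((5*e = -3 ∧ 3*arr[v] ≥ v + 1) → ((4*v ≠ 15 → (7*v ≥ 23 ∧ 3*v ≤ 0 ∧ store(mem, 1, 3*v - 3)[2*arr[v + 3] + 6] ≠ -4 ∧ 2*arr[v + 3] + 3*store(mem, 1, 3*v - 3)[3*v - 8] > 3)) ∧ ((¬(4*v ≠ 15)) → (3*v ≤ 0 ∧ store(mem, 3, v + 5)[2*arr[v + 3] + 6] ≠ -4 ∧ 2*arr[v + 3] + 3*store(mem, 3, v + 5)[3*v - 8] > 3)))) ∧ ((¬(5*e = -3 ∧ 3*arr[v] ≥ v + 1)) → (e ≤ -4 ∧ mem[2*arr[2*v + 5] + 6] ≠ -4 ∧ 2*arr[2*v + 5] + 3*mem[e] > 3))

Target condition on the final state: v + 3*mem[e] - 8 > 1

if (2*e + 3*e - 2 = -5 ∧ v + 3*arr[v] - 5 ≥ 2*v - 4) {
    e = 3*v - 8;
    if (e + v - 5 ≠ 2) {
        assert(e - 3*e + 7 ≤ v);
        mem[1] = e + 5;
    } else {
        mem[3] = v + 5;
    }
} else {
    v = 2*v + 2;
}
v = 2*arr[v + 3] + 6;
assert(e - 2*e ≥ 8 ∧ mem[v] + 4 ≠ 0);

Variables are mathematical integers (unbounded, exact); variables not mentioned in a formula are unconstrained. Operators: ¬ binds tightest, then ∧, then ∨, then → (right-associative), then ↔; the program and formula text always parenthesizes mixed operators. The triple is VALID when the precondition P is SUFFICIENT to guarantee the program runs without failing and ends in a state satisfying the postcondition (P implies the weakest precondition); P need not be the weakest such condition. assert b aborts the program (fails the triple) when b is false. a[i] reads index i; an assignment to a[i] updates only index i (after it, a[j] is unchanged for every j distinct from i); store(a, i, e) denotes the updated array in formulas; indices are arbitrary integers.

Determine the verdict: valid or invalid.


Working backward. After the program, the postcondition v + 3*mem[e] - 8 > 1 must hold; in canonical form it is 3*mem[e] + v > 9.
Before assert e - 2*e ≥ 8 ∧ mem[v] + 4 ≠ 0: e ≤ -8 ∧ mem[v] ≠ -4 ∧ 3*mem[e] + v > 9
Before v := 2*arr[v + 3] + 6: e ≤ -8 ∧ mem[2*arr[v + 3] + 6] ≠ -4 ∧ 2*arr[v + 3] + 3*mem[e] > 3
Then branch requires (4*v ≠ 15 → (7*v ≥ 23 ∧ 3*v ≤ 0 ∧ store(mem, 1, 3*v - 3)[2*arr[v + 3] + 6] ≠ -4 ∧ 2*arr[v + 3] + 3*store(mem, 1, 3*v - 3)[3*v - 8] > 3)) ∧ ((¬(4*v ≠ 15)) → (3*v ≤ 0 ∧ store(mem, 3, v + 5)[2*arr[v + 3] + 6] ≠ -4 ∧ 2*arr[v + 3] + 3*store(mem, 3, v + 5)[3*v - 8] > 3)); else branch requires e ≤ -8 ∧ mem[2*arr[2*v + 5] + 6] ≠ -4 ∧ 2*arr[2*v + 5] + 3*mem[e] > 3.
Before the if: ((5*e = -3 ∧ 3*arr[v] ≥ v + 1) → ((4*v ≠ 15 → (7*v ≥ 23 ∧ 3*v ≤ 0 ∧ store(mem, 1, 3*v - 3)[2*arr[v + 3] + 6] ≠ -4 ∧ 2*arr[v + 3] + 3*store(mem, 1, 3*v - 3)[3*v - 8] > 3)) ∧ ((¬(4*v ≠ 15)) → (3*v ≤ 0 ∧ store(mem, 3, v + 5)[2*arr[v + 3] + 6] ≠ -4 ∧ 2*arr[v + 3] + 3*store(mem, 3, v + 5)[3*v - 8] > 3)))) ∧ ((¬(5*e = -3 ∧ 3*arr[v] ≥ v + 1)) → (e ≤ -8 ∧ mem[2*arr[2*v + 5] + 6] ≠ -4 ∧ 2*arr[2*v + 5] + 3*mem[e] > 3))
The weakest precondition is ((5*e = -3 ∧ 3*arr[v] ≥ v + 1) → ((4*v ≠ 15 → (7*v ≥ 23 ∧ 3*v ≤ 0 ∧ store(mem, 1, 3*v - 3)[2*arr[v + 3] + 6] ≠ -4 ∧ 2*arr[v + 3] + 3*store(mem, 1, 3*v - 3)[3*v - 8] > 3)) ∧ ((¬(4*v ≠ 15)) → (3*v ≤ 0 ∧ store(mem, 3, v + 5)[2*arr[v + 3] + 6] ≠ -4 ∧ 2*arr[v + 3] + 3*store(mem, 3, v + 5)[3*v - 8] > 3)))) ∧ ((¬(5*e = -3 ∧ 3*arr[v] ≥ v + 1)) → (e ≤ -8 ∧ mem[2*arr[2*v + 5] + 6] ≠ -4 ∧ 2*arr[2*v + 5] + 3*mem[e] > 3)).
Check whether ((5*e = -3 ∧ 3*arr[v] ≥ v + 1) → ((4*v ≠ 15 → (7*v ≥ 23 ∧ 3*v ≤ 0 ∧ store(mem, 1, 3*v - 3)[2*arr[v + 3] + 6] ≠ -4 ∧ 2*arr[v + 3] + 3*store(mem, 1, 3*v - 3)[3*v - 8] > 3)) ∧ ((¬(4*v ≠ 15)) → (3*v ≤ 0 ∧ store(mem, 3, v + 5)[2*arr[v + 3] + 6] ≠ -4 ∧ 2*arr[v + 3] + 3*store(mem, 3, v + 5)[3*v - 8] > 3)))) ∧ ((¬(5*e = -3 ∧ 3*arr[v] ≥ v + 1)) → (e ≤ -4 ∧ mem[2*arr[2*v + 5] + 6] ≠ -4 ∧ 2*arr[2*v + 5] + 3*mem[e] > 3)) implies it.
Countermodel: at the initial state arr = {[-8] = -1, [-4] = -1, [0] = -1, [1] = -1, [3] = -1, [4] = -1, [5] = -1, elsewhere -1}, e = -4, mem = {[-8] = 7, [-4] = 2, [0] = 7, [1] = 7, [3] = 7, [4] = 7, [5] = 7, elsewhere 7}, v = 0, the precondition holds but the weakest precondition fails.
Answer: invalid


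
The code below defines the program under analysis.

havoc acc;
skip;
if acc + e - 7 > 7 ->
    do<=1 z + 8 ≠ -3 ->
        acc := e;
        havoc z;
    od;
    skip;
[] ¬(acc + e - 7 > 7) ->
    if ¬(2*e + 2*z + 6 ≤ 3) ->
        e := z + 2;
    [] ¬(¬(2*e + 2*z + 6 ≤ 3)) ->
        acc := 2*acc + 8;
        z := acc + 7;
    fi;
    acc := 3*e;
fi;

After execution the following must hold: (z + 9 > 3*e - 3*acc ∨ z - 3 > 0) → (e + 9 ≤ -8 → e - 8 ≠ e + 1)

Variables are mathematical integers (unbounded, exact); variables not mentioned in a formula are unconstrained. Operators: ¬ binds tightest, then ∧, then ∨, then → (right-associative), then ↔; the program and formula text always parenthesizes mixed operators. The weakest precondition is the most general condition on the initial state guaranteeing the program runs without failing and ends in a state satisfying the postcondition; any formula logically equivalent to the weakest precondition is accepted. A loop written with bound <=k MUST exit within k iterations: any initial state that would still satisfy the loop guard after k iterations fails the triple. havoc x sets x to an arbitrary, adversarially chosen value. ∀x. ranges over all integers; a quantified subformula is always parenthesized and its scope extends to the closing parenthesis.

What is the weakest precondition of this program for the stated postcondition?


Working backward. After the program, the postcondition (z + 9 > 3*e - 3*acc ∨ z - 3 > 0) → (e + 9 ≤ -8 → e - 8 ≠ e + 1) must hold; in canonical form it is true.
Then branch requires z ≠ -11 → (∀z_1. (¬(z_1 ≠ -11))); else branch requires true.
Before the if: acc + e > 14 → (z ≠ -11 → (∀z_1. (¬(z_1 ≠ -11))))
Before skip: acc + e > 14 → (z ≠ -11 → (∀z_1. (¬(z_1 ≠ -11))))
Before havoc acc: ∀acc_1. (acc_1 + e > 14 → (z ≠ -11 → (∀z_1. (¬(z_1 ≠ -11)))))
Answer: WP = ∀acc_1. (acc_1 + e > 14 → (z ≠ -11 → (∀z_1. (¬(z_1 ≠ -11)))))


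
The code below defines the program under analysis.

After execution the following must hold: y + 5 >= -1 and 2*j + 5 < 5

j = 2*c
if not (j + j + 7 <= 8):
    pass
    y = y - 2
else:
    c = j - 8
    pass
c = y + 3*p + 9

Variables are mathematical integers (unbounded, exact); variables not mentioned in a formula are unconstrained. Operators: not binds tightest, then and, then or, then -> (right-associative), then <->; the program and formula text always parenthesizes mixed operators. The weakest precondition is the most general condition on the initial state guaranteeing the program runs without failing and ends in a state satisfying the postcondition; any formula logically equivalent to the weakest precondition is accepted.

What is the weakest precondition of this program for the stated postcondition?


Working backward. After the program, the postcondition y + 5 >= -1 and 2*j + 5 < 5 must hold; in canonical form it is y >= -6 and 2*j < 0.
Before c := y + 3*p + 9: y >= -6 and 2*j < 0
Then branch requires y >= -4 and 2*j < 0; else branch requires y >= -6 and 2*j < 0.
Before the if: ((not (2*j <= 1)) -> (y >= -4 and 2*j < 0)) and (2*j <= 1 -> (y >= -6 and 2*j < 0))
Before j := 2*c: ((not (4*c <= 1)) -> (y >= -4 and 4*c < 0)) and (4*c <= 1 -> (y >= -6 and 4*c < 0))
Answer: WP = ((not (4*c <= 1)) -> (y >= -4 and 4*c < 0)) and (4*c <= 1 -> (y >= -6 and 4*c < 0))


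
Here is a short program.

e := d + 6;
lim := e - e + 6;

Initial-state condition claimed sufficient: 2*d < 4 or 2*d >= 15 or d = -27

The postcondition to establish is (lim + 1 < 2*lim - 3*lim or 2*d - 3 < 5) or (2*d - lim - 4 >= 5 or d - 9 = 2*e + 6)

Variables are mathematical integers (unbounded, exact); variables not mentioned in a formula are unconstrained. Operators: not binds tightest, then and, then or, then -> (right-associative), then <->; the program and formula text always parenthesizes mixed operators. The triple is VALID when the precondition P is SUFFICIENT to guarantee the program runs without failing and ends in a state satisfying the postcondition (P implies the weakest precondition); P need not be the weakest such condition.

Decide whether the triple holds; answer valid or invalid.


Working backward. After the program, the postcondition (lim + 1 < 2*lim - 3*lim or 2*d - 3 < 5) or (2*d - lim - 4 >= 5 or d - 9 = 2*e + 6) must hold; in canonical form it is 2*lim < -1 or 2*d < 8 or 2*d >= lim + 9 or d = 2*e + 15.
Before lim := e - e + 6: 2*d < 8 or 2*d >= 15 or d = 2*e + 15
Before e := d + 6: 2*d < 8 or 2*d >= 15 or d = -27
The weakest precondition is 2*d < 8 or 2*d >= 15 or d = -27.
Check whether 2*d < 4 or 2*d >= 15 or d = -27 implies it.
Every state satisfying the precondition satisfies the weakest precondition: the implication holds.
Answer: valid


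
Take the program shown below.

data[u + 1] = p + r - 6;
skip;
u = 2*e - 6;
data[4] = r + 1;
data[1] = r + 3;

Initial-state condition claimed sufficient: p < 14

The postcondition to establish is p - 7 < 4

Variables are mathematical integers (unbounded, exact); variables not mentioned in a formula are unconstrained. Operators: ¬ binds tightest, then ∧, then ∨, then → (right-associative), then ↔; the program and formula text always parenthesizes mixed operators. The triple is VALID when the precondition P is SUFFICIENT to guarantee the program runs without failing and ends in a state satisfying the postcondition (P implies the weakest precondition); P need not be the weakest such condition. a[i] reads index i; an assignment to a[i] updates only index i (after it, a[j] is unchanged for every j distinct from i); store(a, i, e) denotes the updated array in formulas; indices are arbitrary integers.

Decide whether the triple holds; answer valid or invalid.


Working backward. After the program, the postcondition p - 7 < 4 must hold; in canonical form it is p < 11.
Before data[1] := r + 3: p < 11
Before data[4] := r + 1: p < 11
Before u := 2*e - 6: p < 11
Before skip: p < 11
Before data[u + 1] := p + r - 6: p < 11
The weakest precondition is p < 11.
Check whether p < 14 implies it.
Countermodel: at the initial state p = 11, the precondition holds but the weakest precondition fails.
Answer: invalid


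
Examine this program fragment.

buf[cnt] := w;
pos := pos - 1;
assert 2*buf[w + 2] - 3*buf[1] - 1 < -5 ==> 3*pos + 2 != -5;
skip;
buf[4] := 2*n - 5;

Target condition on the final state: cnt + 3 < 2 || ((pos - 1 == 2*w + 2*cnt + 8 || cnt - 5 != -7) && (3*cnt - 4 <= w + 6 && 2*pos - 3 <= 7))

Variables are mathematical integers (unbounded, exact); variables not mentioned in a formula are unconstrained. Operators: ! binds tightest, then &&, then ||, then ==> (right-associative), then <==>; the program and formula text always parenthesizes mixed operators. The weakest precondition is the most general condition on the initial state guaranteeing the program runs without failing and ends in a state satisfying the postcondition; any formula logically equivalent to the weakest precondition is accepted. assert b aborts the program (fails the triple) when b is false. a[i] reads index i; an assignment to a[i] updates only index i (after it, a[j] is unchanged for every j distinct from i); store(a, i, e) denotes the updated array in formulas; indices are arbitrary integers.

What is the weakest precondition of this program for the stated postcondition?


Working backward. After the program, the postcondition cnt + 3 < 2 || ((pos - 1 == 2*w + 2*cnt + 8 || cnt - 5 != -7) && (3*cnt - 4 <= w + 6 && 2*pos - 3 <= 7)) must hold; in canonical form it is cnt < -1 || ((pos == 2*cnt + 2*w + 9 || cnt != -2) && 3*cnt <= w + 10 && 2*pos <= 10).
Before buf[4] := 2*n - 5: cnt < -1 || ((pos == 2*cnt + 2*w + 9 || cnt != -2) && 3*cnt <= w + 10 && 2*pos <= 10)
Before skip: cnt < -1 || ((pos == 2*cnt + 2*w + 9 || cnt != -2) && 3*cnt <= w + 10 && 2*pos <= 10)
Before assert 2*buf[w + 2] - 3*buf[1] - 1 < -5 ==> 3*pos + 2 != -5: (2*buf[w + 2] < 3*buf[1] - 4 ==> 3*pos != -7) && (cnt < -1 || ((pos == 2*cnt + 2*w + 9 || cnt != -2) && 3*cnt <= w + 10 && 2*pos <= 10))
Before pos := pos - 1: (2*buf[w + 2] < 3*buf[1] - 4 ==> 3*pos != -4) && (cnt < -1 || ((pos == 2*cnt + 2*w + 10 || cnt != -2) && 3*cnt <= w + 10 && 2*pos <= 12))
Before buf[cnt] := w: (2*store(buf, cnt, w)[w + 2] < 3*store(buf, cnt, w)[1] - 4 ==> 3*pos != -4) && (cnt < -1 || ((pos == 2*cnt + 2*w + 10 || cnt != -2) && 3*cnt <= w + 10 && 2*pos <= 12))
Answer: WP = (2*store(buf, cnt, w)[w + 2] < 3*store(buf, cnt, w)[1] - 4 ==> 3*pos != -4) && (cnt < -1 || ((pos == 2*cnt + 2*w + 10 || cnt != -2) && 3*cnt <= w + 10 && 2*pos <= 12))


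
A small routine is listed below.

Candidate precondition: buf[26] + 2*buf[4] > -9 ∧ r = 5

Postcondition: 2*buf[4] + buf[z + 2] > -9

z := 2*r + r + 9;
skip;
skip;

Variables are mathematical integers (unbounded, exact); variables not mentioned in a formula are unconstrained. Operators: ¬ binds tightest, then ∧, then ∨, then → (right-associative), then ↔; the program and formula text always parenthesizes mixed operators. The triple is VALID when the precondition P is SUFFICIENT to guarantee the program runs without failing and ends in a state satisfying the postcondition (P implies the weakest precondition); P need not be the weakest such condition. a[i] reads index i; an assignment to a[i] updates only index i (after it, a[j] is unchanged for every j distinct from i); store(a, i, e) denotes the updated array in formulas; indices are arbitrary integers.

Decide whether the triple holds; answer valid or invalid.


Working backward. After the program, the postcondition 2*buf[4] + buf[z + 2] > -9 must hold; in canonical form it is buf[z + 2] + 2*buf[4] > -9.
Before skip: buf[z + 2] + 2*buf[4] > -9
Before skip: buf[z + 2] + 2*buf[4] > -9
Before z := 2*r + r + 9: buf[3*r + 11] + 2*buf[4] > -9
The weakest precondition is buf[3*r + 11] + 2*buf[4] > -9.
Check whether buf[26] + 2*buf[4] > -9 ∧ r = 5 implies it.
Every state satisfying the precondition satisfies the weakest precondition: the implication holds.
Answer: valid


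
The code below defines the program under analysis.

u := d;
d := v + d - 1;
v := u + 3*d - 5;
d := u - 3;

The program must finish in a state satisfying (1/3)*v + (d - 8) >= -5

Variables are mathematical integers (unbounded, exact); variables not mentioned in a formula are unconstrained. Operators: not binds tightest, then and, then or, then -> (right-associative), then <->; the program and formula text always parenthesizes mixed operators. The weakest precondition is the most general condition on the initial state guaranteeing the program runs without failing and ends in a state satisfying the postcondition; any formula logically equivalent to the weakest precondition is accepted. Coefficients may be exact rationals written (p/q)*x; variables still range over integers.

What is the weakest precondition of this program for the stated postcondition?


Working backward. After the program, the postcondition (1/3)*v + (d - 8) >= -5 must hold; in canonical form it is d + (1/3)*v >= 3.
Before d := u - 3: u + (1/3)*v >= 6
Before v := u + 3*d - 5: d + (4/3)*u >= 23/3
Before d := v + d - 1: d + (4/3)*u + v >= 26/3
Before u := d: (7/3)*d + v >= 26/3
Answer: WP = (7/3)*d + v >= 26/3


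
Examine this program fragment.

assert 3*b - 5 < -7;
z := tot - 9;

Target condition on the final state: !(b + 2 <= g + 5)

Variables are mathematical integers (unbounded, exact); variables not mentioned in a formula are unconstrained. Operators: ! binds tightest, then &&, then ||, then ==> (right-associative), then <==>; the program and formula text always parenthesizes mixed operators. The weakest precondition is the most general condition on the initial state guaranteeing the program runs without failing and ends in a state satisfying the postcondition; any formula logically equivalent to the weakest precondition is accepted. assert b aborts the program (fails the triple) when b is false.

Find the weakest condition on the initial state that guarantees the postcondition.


Working backward. After the program, the postcondition !(b + 2 <= g + 5) must hold; in canonical form it is !(b <= g + 3).
Before z := tot - 9: !(b <= g + 3)
Before assert 3*b - 5 < -7: 3*b < -2 && (!(b <= g + 3))
Answer: WP = 3*b < -2 && (!(b <= g + 3))


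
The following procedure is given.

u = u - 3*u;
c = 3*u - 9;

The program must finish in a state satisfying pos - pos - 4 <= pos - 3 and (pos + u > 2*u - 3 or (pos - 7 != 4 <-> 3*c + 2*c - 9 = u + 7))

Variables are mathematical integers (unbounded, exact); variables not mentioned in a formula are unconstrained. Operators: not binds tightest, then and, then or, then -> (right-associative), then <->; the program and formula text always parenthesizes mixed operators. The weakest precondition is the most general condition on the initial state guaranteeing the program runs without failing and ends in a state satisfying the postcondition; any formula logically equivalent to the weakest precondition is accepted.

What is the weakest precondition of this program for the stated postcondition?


Working backward. After the program, the postcondition pos - pos - 4 <= pos - 3 and (pos + u > 2*u - 3 or (pos - 7 != 4 <-> 3*c + 2*c - 9 = u + 7)) must hold; in canonical form it is pos >= -1 and (pos > u - 3 or (pos != 11 <-> 5*c = u + 16)).
Before c := 3*u - 9: pos >= -1 and (pos > u - 3 or (pos != 11 <-> 14*u = 61))
Before u := u - 3*u: pos >= -1 and (pos + 2*u > -3 or (pos != 11 <-> 28*u = -61))
Answer: WP = pos >= -1 and (pos + 2*u > -3 or (pos != 11 <-> 28*u = -61))


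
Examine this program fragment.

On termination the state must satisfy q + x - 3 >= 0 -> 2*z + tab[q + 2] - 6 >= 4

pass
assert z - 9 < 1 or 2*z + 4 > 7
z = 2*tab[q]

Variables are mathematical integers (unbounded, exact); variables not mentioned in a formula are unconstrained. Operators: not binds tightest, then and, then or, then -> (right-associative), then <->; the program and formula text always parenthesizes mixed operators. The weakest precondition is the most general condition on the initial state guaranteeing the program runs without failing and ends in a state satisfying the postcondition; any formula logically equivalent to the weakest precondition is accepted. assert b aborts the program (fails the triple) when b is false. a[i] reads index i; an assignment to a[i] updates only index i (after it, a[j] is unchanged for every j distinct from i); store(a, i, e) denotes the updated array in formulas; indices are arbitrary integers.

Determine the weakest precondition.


Working backward. After the program, the postcondition q + x - 3 >= 0 -> 2*z + tab[q + 2] - 6 >= 4 must hold; in canonical form it is q + x >= 3 -> tab[q + 2] + 2*z >= 10.
Before z := 2*tab[q]: q + x >= 3 -> tab[q + 2] + 4*tab[q] >= 10
Before assert z - 9 < 1 or 2*z + 4 > 7: (z < 10 or 2*z > 3) and (q + x >= 3 -> tab[q + 2] + 4*tab[q] >= 10)
Before skip: (z < 10 or 2*z > 3) and (q + x >= 3 -> tab[q + 2] + 4*tab[q] >= 10)
Answer: WP = (z < 10 or 2*z > 3) and (q + x >= 3 -> tab[q + 2] + 4*tab[q] >= 10)


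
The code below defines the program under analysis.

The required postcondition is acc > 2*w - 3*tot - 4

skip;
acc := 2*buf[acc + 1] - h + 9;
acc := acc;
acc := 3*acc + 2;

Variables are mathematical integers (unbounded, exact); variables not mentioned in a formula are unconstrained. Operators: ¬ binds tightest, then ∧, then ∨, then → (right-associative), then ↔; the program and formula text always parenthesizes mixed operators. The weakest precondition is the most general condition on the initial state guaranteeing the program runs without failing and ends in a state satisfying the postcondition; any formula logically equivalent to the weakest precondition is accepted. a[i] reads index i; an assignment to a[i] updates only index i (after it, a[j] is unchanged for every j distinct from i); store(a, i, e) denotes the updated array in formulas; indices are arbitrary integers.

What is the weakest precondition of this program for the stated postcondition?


Working backward. After the program, the postcondition acc > 2*w - 3*tot - 4 must hold; in canonical form it is acc + 3*tot > 2*w - 4.
Before acc := 3*acc + 2: 3*acc + 3*tot > 2*w - 6
Before acc := acc: 3*acc + 3*tot > 2*w - 6
Before acc := 2*buf[acc + 1] - h + 9: 6*buf[acc + 1] + 3*tot > 3*h + 2*w - 33
Before skip: 6*buf[acc + 1] + 3*tot > 3*h + 2*w - 33
Answer: WP = 6*buf[acc + 1] + 3*tot > 3*h + 2*w - 33


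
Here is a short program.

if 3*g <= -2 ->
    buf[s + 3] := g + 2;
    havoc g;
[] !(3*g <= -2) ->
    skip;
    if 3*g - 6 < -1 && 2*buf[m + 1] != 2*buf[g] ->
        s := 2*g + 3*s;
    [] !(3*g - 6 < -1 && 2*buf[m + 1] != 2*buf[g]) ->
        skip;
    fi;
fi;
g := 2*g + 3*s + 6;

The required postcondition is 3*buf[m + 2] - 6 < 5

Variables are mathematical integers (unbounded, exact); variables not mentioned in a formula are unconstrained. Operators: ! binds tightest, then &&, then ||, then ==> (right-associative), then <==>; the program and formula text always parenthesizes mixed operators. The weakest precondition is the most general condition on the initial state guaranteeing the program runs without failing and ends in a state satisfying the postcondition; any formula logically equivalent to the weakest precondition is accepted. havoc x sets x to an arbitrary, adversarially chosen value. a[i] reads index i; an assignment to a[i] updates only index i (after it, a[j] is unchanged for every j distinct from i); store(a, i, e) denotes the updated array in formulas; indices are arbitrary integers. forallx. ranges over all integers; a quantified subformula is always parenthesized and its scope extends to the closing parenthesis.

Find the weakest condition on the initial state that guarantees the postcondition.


Working backward. After the program, the postcondition 3*buf[m + 2] - 6 < 5 must hold; in canonical form it is 3*buf[m + 2] < 11.
Before g := 2*g + 3*s + 6: 3*buf[m + 2] < 11
Then branch requires 3*store(buf, s + 3, g + 2)[m + 2] < 11; else branch requires ((3*g < 5 && 2*buf[m + 1] != 2*buf[g]) ==> 3*buf[m + 2] < 11) && ((!(3*g < 5 && 2*buf[m + 1] != 2*buf[g])) ==> 3*buf[m + 2] < 11).
Before the if: (3*g <= -2 ==> 3*store(buf, s + 3, g + 2)[m + 2] < 11) && ((!(3*g <= -2)) ==> (((3*g < 5 && 2*buf[m + 1] != 2*buf[g]) ==> 3*buf[m + 2] < 11) && ((!(3*g < 5 && 2*buf[m + 1] != 2*buf[g])) ==> 3*buf[m + 2] < 11)))
Answer: WP = (3*g <= -2 ==> 3*store(buf, s + 3, g + 2)[m + 2] < 11) && ((!(3*g <= -2)) ==> (((3*g < 5 && 2*buf[m + 1] != 2*buf[g]) ==> 3*buf[m + 2] < 11) && ((!(3*g < 5 && 2*buf[m + 1] != 2*buf[g])) ==> 3*buf[m + 2] < 11)))


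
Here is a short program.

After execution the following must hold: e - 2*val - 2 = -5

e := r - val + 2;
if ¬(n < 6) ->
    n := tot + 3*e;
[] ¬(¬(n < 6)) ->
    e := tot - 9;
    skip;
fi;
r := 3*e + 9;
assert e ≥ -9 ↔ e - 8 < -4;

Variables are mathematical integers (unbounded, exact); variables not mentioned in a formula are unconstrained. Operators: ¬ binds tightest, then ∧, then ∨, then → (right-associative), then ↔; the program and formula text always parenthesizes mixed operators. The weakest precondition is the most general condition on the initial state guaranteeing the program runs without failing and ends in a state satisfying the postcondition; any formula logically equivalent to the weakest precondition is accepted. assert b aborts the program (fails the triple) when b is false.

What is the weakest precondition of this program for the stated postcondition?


Working backward. After the program, the postcondition e - 2*val - 2 = -5 must hold; in canonical form it is e = 2*val - 3.
Before assert e ≥ -9 ↔ e - 8 < -4: (e ≥ -9 ↔ e < 4) ∧ e = 2*val - 3
Before r := 3*e + 9: (e ≥ -9 ↔ e < 4) ∧ e = 2*val - 3
Then branch requires (e ≥ -9 ↔ e < 4) ∧ e = 2*val - 3; else branch requires (tot ≥ 0 ↔ tot < 13) ∧ tot = 2*val + 6.
Before the if: ((¬(n < 6)) → ((e ≥ -9 ↔ e < 4) ∧ e = 2*val - 3)) ∧ (n < 6 → ((tot ≥ 0 ↔ tot < 13) ∧ tot = 2*val + 6))
Before e := r - val + 2: ((¬(n < 6)) → ((r ≥ val - 11 ↔ r < val + 2) ∧ r = 3*val - 5)) ∧ (n < 6 → ((tot ≥ 0 ↔ tot < 13) ∧ tot = 2*val + 6))
Answer: WP = ((¬(n < 6)) → ((r ≥ val - 11 ↔ r < val + 2) ∧ r = 3*val - 5)) ∧ (n < 6 → ((tot ≥ 0 ↔ tot < 13) ∧ tot = 2*val + 6))


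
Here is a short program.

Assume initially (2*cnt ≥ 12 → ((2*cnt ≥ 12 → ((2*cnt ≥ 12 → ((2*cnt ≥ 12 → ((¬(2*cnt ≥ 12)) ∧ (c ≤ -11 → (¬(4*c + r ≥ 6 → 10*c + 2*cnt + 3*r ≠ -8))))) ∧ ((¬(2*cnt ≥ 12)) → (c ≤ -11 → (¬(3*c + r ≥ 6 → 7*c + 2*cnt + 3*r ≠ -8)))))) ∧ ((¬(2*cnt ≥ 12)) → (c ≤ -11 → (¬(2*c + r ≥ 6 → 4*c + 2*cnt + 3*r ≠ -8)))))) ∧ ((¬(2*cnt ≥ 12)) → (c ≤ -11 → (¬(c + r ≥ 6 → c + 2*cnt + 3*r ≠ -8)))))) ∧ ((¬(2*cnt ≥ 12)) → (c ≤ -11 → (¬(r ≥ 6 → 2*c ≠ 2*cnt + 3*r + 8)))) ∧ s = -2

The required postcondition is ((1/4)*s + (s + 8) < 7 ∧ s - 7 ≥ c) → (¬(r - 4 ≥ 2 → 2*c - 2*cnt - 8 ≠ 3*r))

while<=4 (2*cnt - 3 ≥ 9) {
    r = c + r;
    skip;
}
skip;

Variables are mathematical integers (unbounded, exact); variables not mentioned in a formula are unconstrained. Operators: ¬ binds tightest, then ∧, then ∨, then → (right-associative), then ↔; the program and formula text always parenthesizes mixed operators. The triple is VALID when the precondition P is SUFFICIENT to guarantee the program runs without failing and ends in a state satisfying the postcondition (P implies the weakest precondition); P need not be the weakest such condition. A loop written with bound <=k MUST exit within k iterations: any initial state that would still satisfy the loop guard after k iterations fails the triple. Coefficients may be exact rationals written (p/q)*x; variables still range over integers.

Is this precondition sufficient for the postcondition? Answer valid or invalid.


Working backward. After the program, the postcondition ((1/4)*s + (s + 8) < 7 ∧ s - 7 ≥ c) → (¬(r - 4 ≥ 2 → 2*c - 2*cnt - 8 ≠ 3*r)) must hold; in canonical form it is ((5/4)*s < -1 ∧ s ≥ c + 7) → (¬(r ≥ 6 → 2*c ≠ 2*cnt + 3*r + 8)).
Before skip: ((5/4)*s < -1 ∧ s ≥ c + 7) → (¬(r ≥ 6 → 2*c ≠ 2*cnt + 3*r + 8))
Before the loop (bound <=4), unroll the exhaustion recursion (WP_0 = exit-now case; WP_j = one more guarded iteration, up to j = 4):
  WP_0: (¬(2*cnt ≥ 12)) ∧ (((5/4)*s < -1 ∧ s ≥ c + 7) → (¬(r ≥ 6 → 2*c ≠ 2*cnt + 3*r + 8)))
  WP_1: (2*cnt ≥ 12 → ((¬(2*cnt ≥ 12)) ∧ (((5/4)*s < -1 ∧ s ≥ c + 7) → (¬(c + r ≥ 6 → c + 2*cnt + 3*r ≠ -8))))) ∧ ((¬(2*cnt ≥ 12)) → (((5/4)*s < -1 ∧ s ≥ c + 7) → (¬(r ≥ 6 → 2*c ≠ 2*cnt + 3*r + 8))))
  WP_2: (2*cnt ≥ 12 → ((2*cnt ≥ 12 → ((¬(2*cnt ≥ 12)) ∧ (((5/4)*s < -1 ∧ s ≥ c + 7) → (¬(2*c + r ≥ 6 → 4*c + 2*cnt + 3*r ≠ -8))))) ∧ ((¬(2*cnt ≥ 12)) → (((5/4)*s < -1 ∧ s ≥ c + 7) → (¬(c + r ≥ 6 → c + 2*cnt + 3*r ≠ -8)))))) ∧ ((¬(2*cnt ≥ 12)) → (((5/4)*s < -1 ∧ s ≥ c + 7) → (¬(r ≥ 6 → 2*c ≠ 2*cnt + 3*r + 8))))
  WP_3: (2*cnt ≥ 12 → ((2*cnt ≥ 12 → ((2*cnt ≥ 12 → ((¬(2*cnt ≥ 12)) ∧ (((5/4)*s < -1 ∧ s ≥ c + 7) → (¬(3*c + r ≥ 6 → 7*c + 2*cnt + 3*r ≠ -8))))) ∧ ((¬(2*cnt ≥ 12)) → (((5/4)*s < -1 ∧ s ≥ c + 7) → (¬(2*c + r ≥ 6 → 4*c + 2*cnt + 3*r ≠ -8)))))) ∧ ((¬(2*cnt ≥ 12)) → (((5/4)*s < -1 ∧ s ≥ c + 7) → (¬(c + r ≥ 6 → c + 2*cnt + 3*r ≠ -8)))))) ∧ ((¬(2*cnt ≥ 12)) → (((5/4)*s < -1 ∧ s ≥ c + 7) → (¬(r ≥ 6 → 2*c ≠ 2*cnt + 3*r + 8))))
  WP_4: (2*cnt ≥ 12 → ((2*cnt ≥ 12 → ((2*cnt ≥ 12 → ((2*cnt ≥ 12 → ((¬(2*cnt ≥ 12)) ∧ (((5/4)*s < -1 ∧ s ≥ c + 7) → (¬(4*c + r ≥ 6 → 10*c + 2*cnt + 3*r ≠ -8))))) ∧ ((¬(2*cnt ≥ 12)) → (((5/4)*s < -1 ∧ s ≥ c + 7) → (¬(3*c + r ≥ 6 → 7*c + 2*cnt + 3*r ≠ -8)))))) ∧ ((¬(2*cnt ≥ 12)) → (((5/4)*s < -1 ∧ s ≥ c + 7) → (¬(2*c + r ≥ 6 → 4*c + 2*cnt + 3*r ≠ -8)))))) ∧ ((¬(2*cnt ≥ 12)) → (((5/4)*s < -1 ∧ s ≥ c + 7) → (¬(c + r ≥ 6 → c + 2*cnt + 3*r ≠ -8)))))) ∧ ((¬(2*cnt ≥ 12)) → (((5/4)*s < -1 ∧ s ≥ c + 7) → (¬(r ≥ 6 → 2*c ≠ 2*cnt + 3*r + 8))))
So before the loop: (2*cnt ≥ 12 → ((2*cnt ≥ 12 → ((2*cnt ≥ 12 → ((2*cnt ≥ 12 → ((¬(2*cnt ≥ 12)) ∧ (((5/4)*s < -1 ∧ s ≥ c + 7) → (¬(4*c + r ≥ 6 → 10*c + 2*cnt + 3*r ≠ -8))))) ∧ ((¬(2*cnt ≥ 12)) → (((5/4)*s < -1 ∧ s ≥ c + 7) → (¬(3*c + r ≥ 6 → 7*c + 2*cnt + 3*r ≠ -8)))))) ∧ ((¬(2*cnt ≥ 12)) → (((5/4)*s < -1 ∧ s ≥ c + 7) → (¬(2*c + r ≥ 6 → 4*c + 2*cnt + 3*r ≠ -8)))))) ∧ ((¬(2*cnt ≥ 12)) → (((5/4)*s < -1 ∧ s ≥ c + 7) → (¬(c + r ≥ 6 → c + 2*cnt + 3*r ≠ -8)))))) ∧ ((¬(2*cnt ≥ 12)) → (((5/4)*s < -1 ∧ s ≥ c + 7) → (¬(r ≥ 6 → 2*c ≠ 2*cnt + 3*r + 8))))
The weakest precondition is (2*cnt ≥ 12 → ((2*cnt ≥ 12 → ((2*cnt ≥ 12 → ((2*cnt ≥ 12 → ((¬(2*cnt ≥ 12)) ∧ (((5/4)*s < -1 ∧ s ≥ c + 7) → (¬(4*c + r ≥ 6 → 10*c + 2*cnt + 3*r ≠ -8))))) ∧ ((¬(2*cnt ≥ 12)) → (((5/4)*s < -1 ∧ s ≥ c + 7) → (¬(3*c + r ≥ 6 → 7*c + 2*cnt + 3*r ≠ -8)))))) ∧ ((¬(2*cnt ≥ 12)) → (((5/4)*s < -1 ∧ s ≥ c + 7) → (¬(2*c + r ≥ 6 → 4*c + 2*cnt + 3*r ≠ -8)))))) ∧ ((¬(2*cnt ≥ 12)) → (((5/4)*s < -1 ∧ s ≥ c + 7) → (¬(c + r ≥ 6 → c + 2*cnt + 3*r ≠ -8)))))) ∧ ((¬(2*cnt ≥ 12)) → (((5/4)*s < -1 ∧ s ≥ c + 7) → (¬(r ≥ 6 → 2*c ≠ 2*cnt + 3*r + 8)))).
Check whether (2*cnt ≥ 12 → ((2*cnt ≥ 12 → ((2*cnt ≥ 12 → ((2*cnt ≥ 12 → ((¬(2*cnt ≥ 12)) ∧ (c ≤ -11 → (¬(4*c + r ≥ 6 → 10*c + 2*cnt + 3*r ≠ -8))))) ∧ ((¬(2*cnt ≥ 12)) → (c ≤ -11 → (¬(3*c + r ≥ 6 → 7*c + 2*cnt + 3*r ≠ -8)))))) ∧ ((¬(2*cnt ≥ 12)) → (c ≤ -11 → (¬(2*c + r ≥ 6 → 4*c + 2*cnt + 3*r ≠ -8)))))) ∧ ((¬(2*cnt ≥ 12)) → (c ≤ -11 → (¬(c + r ≥ 6 → c + 2*cnt + 3*r ≠ -8)))))) ∧ ((¬(2*cnt ≥ 12)) → (c ≤ -11 → (¬(r ≥ 6 → 2*c ≠ 2*cnt + 3*r + 8)))) ∧ s = -2 implies it.
Countermodel: at the initial state c = -9, cnt = -15, r = 1, s = -2, the precondition holds but the weakest precondition fails.
Answer: invalid


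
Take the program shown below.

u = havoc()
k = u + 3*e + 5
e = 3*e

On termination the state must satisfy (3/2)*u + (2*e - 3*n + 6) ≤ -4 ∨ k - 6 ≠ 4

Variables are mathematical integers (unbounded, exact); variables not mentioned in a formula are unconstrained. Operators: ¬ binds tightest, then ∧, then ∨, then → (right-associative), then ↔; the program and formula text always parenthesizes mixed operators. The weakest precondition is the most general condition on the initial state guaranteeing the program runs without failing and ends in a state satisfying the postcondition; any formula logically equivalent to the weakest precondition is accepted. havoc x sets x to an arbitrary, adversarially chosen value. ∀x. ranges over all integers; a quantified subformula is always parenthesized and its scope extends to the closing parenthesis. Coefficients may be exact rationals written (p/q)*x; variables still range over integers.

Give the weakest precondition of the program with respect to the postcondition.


Working backward. After the program, the postcondition (3/2)*u + (2*e - 3*n + 6) ≤ -4 ∨ k - 6 ≠ 4 must hold; in canonical form it is 2*e + (3/2)*u ≤ 3*n - 10 ∨ k ≠ 10.
Before e := 3*e: 6*e + (3/2)*u ≤ 3*n - 10 ∨ k ≠ 10
Before k := u + 3*e + 5: 6*e + (3/2)*u ≤ 3*n - 10 ∨ 3*e + u ≠ 5
Before havoc u: ∀u_1. (6*e + (3/2)*u_1 ≤ 3*n - 10 ∨ 3*e + u_1 ≠ 5)
Answer: WP = ∀u_1. (6*e + (3/2)*u_1 ≤ 3*n - 10 ∨ 3*e + u_1 ≠ 5)


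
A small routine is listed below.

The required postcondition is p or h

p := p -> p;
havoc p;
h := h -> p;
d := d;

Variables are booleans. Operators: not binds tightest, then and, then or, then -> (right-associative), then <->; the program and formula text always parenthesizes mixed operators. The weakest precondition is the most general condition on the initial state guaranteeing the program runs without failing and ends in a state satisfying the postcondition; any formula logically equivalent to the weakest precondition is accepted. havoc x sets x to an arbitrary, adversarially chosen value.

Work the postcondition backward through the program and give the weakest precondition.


Working backward. After the program, p or h must hold.
Before d := d: p or h
Before h := h -> p: p or (h -> p)
Before havoc p: not h
Before p := p -> p: not h
Answer: WP = not h


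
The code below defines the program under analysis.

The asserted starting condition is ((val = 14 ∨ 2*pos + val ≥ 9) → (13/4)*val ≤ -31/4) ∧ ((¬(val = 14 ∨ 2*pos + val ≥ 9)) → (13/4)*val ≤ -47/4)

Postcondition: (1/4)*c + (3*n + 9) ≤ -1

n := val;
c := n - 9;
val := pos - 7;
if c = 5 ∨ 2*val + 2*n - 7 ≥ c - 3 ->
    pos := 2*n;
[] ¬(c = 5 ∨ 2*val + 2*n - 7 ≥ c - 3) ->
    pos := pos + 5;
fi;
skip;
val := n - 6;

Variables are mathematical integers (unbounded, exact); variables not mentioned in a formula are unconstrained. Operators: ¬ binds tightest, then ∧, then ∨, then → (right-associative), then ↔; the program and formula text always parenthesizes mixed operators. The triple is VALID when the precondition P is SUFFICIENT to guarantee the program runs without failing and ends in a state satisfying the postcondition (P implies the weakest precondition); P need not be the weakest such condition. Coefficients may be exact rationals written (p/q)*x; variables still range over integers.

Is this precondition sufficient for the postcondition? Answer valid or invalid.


Working backward. After the program, the postcondition (1/4)*c + (3*n + 9) ≤ -1 must hold; in canonical form it is (1/4)*c + 3*n ≤ -10.
Before val := n - 6: (1/4)*c + 3*n ≤ -10
Before skip: (1/4)*c + 3*n ≤ -10
Then branch requires (1/4)*c + 3*n ≤ -10; else branch requires (1/4)*c + 3*n ≤ -10.
Before the if: ((c = 5 ∨ 2*n + 2*val ≥ c + 4) → (1/4)*c + 3*n ≤ -10) ∧ ((¬(c = 5 ∨ 2*n + 2*val ≥ c + 4)) → (1/4)*c + 3*n ≤ -10)
Before val := pos - 7: ((c = 5 ∨ 2*n + 2*pos ≥ c + 18) → (1/4)*c + 3*n ≤ -10) ∧ ((¬(c = 5 ∨ 2*n + 2*pos ≥ c + 18)) → (1/4)*c + 3*n ≤ -10)
Before c := n - 9: ((n = 14 ∨ n + 2*pos ≥ 9) → (13/4)*n ≤ -31/4) ∧ ((¬(n = 14 ∨ n + 2*pos ≥ 9)) → (13/4)*n ≤ -31/4)
Before n := val: ((val = 14 ∨ 2*pos + val ≥ 9) → (13/4)*val ≤ -31/4) ∧ ((¬(val = 14 ∨ 2*pos + val ≥ 9)) → (13/4)*val ≤ -31/4)
The weakest precondition is ((val = 14 ∨ 2*pos + val ≥ 9) → (13/4)*val ≤ -31/4) ∧ ((¬(val = 14 ∨ 2*pos + val ≥ 9)) → (13/4)*val ≤ -31/4).
Check whether ((val = 14 ∨ 2*pos + val ≥ 9) → (13/4)*val ≤ -31/4) ∧ ((¬(val = 14 ∨ 2*pos + val ≥ 9)) → (13/4)*val ≤ -47/4) implies it.
Every state satisfying the precondition satisfies the weakest precondition: the implication holds.
Answer: valid


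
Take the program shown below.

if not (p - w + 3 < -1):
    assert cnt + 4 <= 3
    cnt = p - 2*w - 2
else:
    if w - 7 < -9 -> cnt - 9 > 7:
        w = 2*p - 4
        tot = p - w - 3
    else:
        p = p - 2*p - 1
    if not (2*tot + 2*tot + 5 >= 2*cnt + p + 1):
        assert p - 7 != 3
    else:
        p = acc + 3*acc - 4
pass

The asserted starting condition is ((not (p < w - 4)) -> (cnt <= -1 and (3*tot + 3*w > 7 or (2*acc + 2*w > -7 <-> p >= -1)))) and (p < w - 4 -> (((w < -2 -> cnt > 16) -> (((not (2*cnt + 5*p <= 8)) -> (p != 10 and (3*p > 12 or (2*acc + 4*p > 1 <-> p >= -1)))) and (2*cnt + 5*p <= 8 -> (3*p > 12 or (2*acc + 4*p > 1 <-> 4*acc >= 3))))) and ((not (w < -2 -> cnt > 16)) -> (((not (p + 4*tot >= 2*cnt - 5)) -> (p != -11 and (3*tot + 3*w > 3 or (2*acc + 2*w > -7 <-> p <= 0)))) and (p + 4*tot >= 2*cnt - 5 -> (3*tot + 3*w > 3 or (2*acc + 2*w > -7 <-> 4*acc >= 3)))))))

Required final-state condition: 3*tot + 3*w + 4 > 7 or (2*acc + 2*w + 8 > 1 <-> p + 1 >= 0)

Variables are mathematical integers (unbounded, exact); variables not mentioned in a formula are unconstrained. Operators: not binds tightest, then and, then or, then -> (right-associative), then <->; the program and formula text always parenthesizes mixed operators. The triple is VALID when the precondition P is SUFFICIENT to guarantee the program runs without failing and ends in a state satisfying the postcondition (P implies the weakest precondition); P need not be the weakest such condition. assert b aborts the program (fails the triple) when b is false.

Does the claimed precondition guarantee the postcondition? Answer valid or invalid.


Working backward. After the program, the postcondition 3*tot + 3*w + 4 > 7 or (2*acc + 2*w + 8 > 1 <-> p + 1 >= 0) must hold; in canonical form it is 3*tot + 3*w > 3 or (2*acc + 2*w > -7 <-> p >= -1).
Before skip: 3*tot + 3*w > 3 or (2*acc + 2*w > -7 <-> p >= -1)
Then branch requires cnt <= -1 and (3*tot + 3*w > 3 or (2*acc + 2*w > -7 <-> p >= -1)); else branch requires ((w < -2 -> cnt > 16) -> (((not (2*cnt + 5*p <= 8)) -> (p != 10 and (3*p > 12 or (2*acc + 4*p > 1 <-> p >= -1)))) and (2*cnt + 5*p <= 8 -> (3*p > 12 or (2*acc + 4*p > 1 <-> 4*acc >= 3))))) and ((not (w < -2 -> cnt > 16)) -> (((not (p + 4*tot >= 2*cnt - 5)) -> (p != -11 and (3*tot + 3*w > 3 or (2*acc + 2*w > -7 <-> p <= 0)))) and (p + 4*tot >= 2*cnt - 5 -> (3*tot + 3*w > 3 or (2*acc + 2*w > -7 <-> 4*acc >= 3))))).
Before the if: ((not (p < w - 4)) -> (cnt <= -1 and (3*tot + 3*w > 3 or (2*acc + 2*w > -7 <-> p >= -1)))) and (p < w - 4 -> (((w < -2 -> cnt > 16) -> (((not (2*cnt + 5*p <= 8)) -> (p != 10 and (3*p > 12 or (2*acc + 4*p > 1 <-> p >= -1)))) and (2*cnt + 5*p <= 8 -> (3*p > 12 or (2*acc + 4*p > 1 <-> 4*acc >= 3))))) and ((not (w < -2 -> cnt > 16)) -> (((not (p + 4*tot >= 2*cnt - 5)) -> (p != -11 and (3*tot + 3*w > 3 or (2*acc + 2*w > -7 <-> p <= 0)))) and (p + 4*tot >= 2*cnt - 5 -> (3*tot + 3*w > 3 or (2*acc + 2*w > -7 <-> 4*acc >= 3)))))))
The weakest precondition is ((not (p < w - 4)) -> (cnt <= -1 and (3*tot + 3*w > 3 or (2*acc + 2*w > -7 <-> p >= -1)))) and (p < w - 4 -> (((w < -2 -> cnt > 16) -> (((not (2*cnt + 5*p <= 8)) -> (p != 10 and (3*p > 12 or (2*acc + 4*p > 1 <-> p >= -1)))) and (2*cnt + 5*p <= 8 -> (3*p > 12 or (2*acc + 4*p > 1 <-> 4*acc >= 3))))) and ((not (w < -2 -> cnt > 16)) -> (((not (p + 4*tot >= 2*cnt - 5)) -> (p != -11 and (3*tot + 3*w > 3 or (2*acc + 2*w > -7 <-> p <= 0)))) and (p + 4*tot >= 2*cnt - 5 -> (3*tot + 3*w > 3 or (2*acc + 2*w > -7 <-> 4*acc >= 3))))))).
Check whether ((not (p < w - 4)) -> (cnt <= -1 and (3*tot + 3*w > 7 or (2*acc + 2*w > -7 <-> p >= -1)))) and (p < w - 4 -> (((w < -2 -> cnt > 16) -> (((not (2*cnt + 5*p <= 8)) -> (p != 10 and (3*p > 12 or (2*acc + 4*p > 1 <-> p >= -1)))) and (2*cnt + 5*p <= 8 -> (3*p > 12 or (2*acc + 4*p > 1 <-> 4*acc >= 3))))) and ((not (w < -2 -> cnt > 16)) -> (((not (p + 4*tot >= 2*cnt - 5)) -> (p != -11 and (3*tot + 3*w > 3 or (2*acc + 2*w > -7 <-> p <= 0)))) and (p + 4*tot >= 2*cnt - 5 -> (3*tot + 3*w > 3 or (2*acc + 2*w > -7 <-> 4*acc >= 3))))))) implies it.
Every state satisfying the precondition satisfies the weakest precondition: the implication holds.
Answer: valid
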